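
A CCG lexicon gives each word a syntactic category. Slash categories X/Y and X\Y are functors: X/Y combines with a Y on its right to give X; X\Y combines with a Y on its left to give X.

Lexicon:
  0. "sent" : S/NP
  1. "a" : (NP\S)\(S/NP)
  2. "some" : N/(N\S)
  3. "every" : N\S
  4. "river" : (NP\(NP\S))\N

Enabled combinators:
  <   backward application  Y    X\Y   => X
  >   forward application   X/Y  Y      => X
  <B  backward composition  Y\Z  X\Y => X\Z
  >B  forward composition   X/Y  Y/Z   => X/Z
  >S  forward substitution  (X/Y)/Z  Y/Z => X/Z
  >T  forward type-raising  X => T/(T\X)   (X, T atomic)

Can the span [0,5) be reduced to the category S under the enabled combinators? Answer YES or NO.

NO

S/NP (NP\S)\(S/NP) N/(N\S) N\S (NP\(NP\S))\N
CKY chart[0,5] = {N/(N\NP), NP, NP/(NP\NP), PP/(PP\NP), S/(S\NP)}; S ∉ chart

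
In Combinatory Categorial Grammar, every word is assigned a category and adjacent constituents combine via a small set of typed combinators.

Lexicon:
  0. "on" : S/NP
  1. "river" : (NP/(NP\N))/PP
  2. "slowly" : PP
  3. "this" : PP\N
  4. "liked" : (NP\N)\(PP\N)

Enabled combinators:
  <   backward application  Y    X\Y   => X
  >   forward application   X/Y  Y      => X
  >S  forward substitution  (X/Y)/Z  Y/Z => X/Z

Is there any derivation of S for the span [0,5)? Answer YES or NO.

YES

[0,5] S   >
  [0,1] "on" : S/NP
  [1,5] NP   >
    [1,3] NP/(NP\N)   >
      [1,2] "river" : (NP/(NP\N))/PP
      [2,3] "slowly" : PP
    [3,5] NP\N   <
      [3,4] "this" : PP\N
      [4,5] "liked" : (NP\N)\(PP\N)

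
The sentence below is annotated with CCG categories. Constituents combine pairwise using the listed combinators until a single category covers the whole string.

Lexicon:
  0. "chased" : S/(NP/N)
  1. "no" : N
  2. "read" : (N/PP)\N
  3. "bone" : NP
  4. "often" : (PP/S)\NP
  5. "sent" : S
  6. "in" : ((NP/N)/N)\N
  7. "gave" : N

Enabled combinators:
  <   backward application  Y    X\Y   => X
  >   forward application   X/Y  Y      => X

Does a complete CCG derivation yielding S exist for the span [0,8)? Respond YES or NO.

[0,8] S   >
  [0,1] "chased" : S/(NP/N)
  [1,8] NP/N   >
    [1,7] (NP/N)/N   <
      [1,6] N   >
        [1,3] N/PP   <
          [1,2] "no" : N
          [2,3] "read" : (N/PP)\N
        [3,6] PP   >
          [3,5] PP/S   <
            [3,4] "bone" : NP
            [4,5] "often" : (PP/S)\NP
          [5,6] "sent" : S
      [6,7] "in" : ((NP/N)/N)\N
    [7,8] "gave" : N

YES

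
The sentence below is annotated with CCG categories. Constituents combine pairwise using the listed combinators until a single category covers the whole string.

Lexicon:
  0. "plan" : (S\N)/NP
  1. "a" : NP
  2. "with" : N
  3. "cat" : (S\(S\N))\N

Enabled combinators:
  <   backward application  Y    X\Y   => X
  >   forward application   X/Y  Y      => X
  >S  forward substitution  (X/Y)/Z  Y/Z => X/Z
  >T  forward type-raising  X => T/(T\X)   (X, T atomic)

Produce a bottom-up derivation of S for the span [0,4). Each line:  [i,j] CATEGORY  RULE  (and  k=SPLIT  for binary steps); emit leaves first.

[0,4] S   <
  [0,2] S\N   >
    [0,1] "plan" : (S\N)/NP
    [1,2] "a" : NP
  [2,4] S\(S\N)   <
    [2,3] "with" : N
    [3,4] "cat" : (S\(S\N))\N

[0,1] (S\N)/NP  lex  "plan"
[1,2] NP  lex  "a"
[0,2] S\N  >  k=1
[2,3] N  lex  "with"
[3,4] (S\(S\N))\N  lex  "cat"
[2,4] S\(S\N)  <  k=3
[0,4] S  <  k=2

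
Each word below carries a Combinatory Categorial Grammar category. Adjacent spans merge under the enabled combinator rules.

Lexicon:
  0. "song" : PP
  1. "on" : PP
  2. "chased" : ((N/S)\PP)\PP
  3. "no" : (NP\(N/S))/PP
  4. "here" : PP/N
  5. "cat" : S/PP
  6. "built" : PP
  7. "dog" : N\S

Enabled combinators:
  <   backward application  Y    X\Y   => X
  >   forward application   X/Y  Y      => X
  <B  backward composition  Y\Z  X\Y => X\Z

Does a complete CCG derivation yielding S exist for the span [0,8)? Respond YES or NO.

PP PP ((N/S)\PP)\PP (NP\(N/S))/PP PP/N S/PP PP N\S
CKY chart[0,8] = {NP}; S ∉ chart

NO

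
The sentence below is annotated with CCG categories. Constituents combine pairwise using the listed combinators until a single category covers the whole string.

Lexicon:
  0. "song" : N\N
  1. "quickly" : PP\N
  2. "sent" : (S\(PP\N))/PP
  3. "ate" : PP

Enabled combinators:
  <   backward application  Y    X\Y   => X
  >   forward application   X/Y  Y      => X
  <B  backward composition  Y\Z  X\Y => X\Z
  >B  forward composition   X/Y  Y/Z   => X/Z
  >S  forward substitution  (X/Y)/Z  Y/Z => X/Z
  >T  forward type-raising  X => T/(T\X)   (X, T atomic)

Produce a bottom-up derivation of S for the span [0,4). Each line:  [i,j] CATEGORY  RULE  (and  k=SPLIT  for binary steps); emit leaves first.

[0,4] S   <
  [0,2] PP\N   <B
    [0,1] "song" : N\N
    [1,2] "quickly" : PP\N
  [2,4] S\(PP\N)   >
    [2,3] "sent" : (S\(PP\N))/PP
    [3,4] "ate" : PP

[0,1] N\N  lex  "song"
[1,2] PP\N  lex  "quickly"
[0,2] PP\N  <B  k=1
[2,3] (S\(PP\N))/PP  lex  "sent"
[3,4] PP  lex  "ate"
[2,4] S\(PP\N)  >  k=3
[0,4] S  <  k=2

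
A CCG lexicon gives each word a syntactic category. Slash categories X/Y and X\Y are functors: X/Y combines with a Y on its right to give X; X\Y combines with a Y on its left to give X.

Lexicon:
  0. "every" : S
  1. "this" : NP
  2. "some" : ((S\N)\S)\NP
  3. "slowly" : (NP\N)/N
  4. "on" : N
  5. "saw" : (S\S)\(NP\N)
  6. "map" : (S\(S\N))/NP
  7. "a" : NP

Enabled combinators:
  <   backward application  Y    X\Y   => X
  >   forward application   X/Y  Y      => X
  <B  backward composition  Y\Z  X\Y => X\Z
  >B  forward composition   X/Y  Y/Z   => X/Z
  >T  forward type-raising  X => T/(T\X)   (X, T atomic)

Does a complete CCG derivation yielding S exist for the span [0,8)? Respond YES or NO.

YES

[0,8] S   <
  [0,6] S\N   <B
    [0,3] S\N   <
      [0,1] "every" : S
      [1,3] (S\N)\S   <
        [1,2] "this" : NP
        [2,3] "some" : ((S\N)\S)\NP
    [3,6] S\S   <
      [3,5] NP\N   >
        [3,4] "slowly" : (NP\N)/N
        [4,5] "on" : N
      [5,6] "saw" : (S\S)\(NP\N)
  [6,8] S\(S\N)   >
    [6,7] "map" : (S\(S\N))/NP
    [7,8] "a" : NP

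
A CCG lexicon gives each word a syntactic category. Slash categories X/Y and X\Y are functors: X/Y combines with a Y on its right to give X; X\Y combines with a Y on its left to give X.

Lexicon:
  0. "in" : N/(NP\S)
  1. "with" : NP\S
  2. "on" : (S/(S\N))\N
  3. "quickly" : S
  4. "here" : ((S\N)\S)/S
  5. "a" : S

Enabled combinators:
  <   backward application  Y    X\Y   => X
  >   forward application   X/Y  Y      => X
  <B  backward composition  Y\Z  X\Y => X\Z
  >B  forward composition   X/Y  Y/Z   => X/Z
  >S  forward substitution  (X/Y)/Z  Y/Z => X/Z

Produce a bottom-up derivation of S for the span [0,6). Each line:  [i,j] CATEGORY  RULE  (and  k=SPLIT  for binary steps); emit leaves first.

[0,1] N/(NP\S)  lex  "in"
[1,2] NP\S  lex  "with"
[0,2] N  >  k=1
[2,3] (S/(S\N))\N  lex  "on"
[0,3] S/(S\N)  <  k=2
[3,4] S  lex  "quickly"
[4,5] ((S\N)\S)/S  lex  "here"
[5,6] S  lex  "a"
[4,6] (S\N)\S  >  k=5
[3,6] S\N  <  k=4
[0,6] S  >  k=3

[0,6] S   >
  [0,3] S/(S\N)   <
    [0,2] N   >
      [0,1] "in" : N/(NP\S)
      [1,2] "with" : NP\S
    [2,3] "on" : (S/(S\N))\N
  [3,6] S\N   <
    [3,4] "quickly" : S
    [4,6] (S\N)\S   >
      [4,5] "here" : ((S\N)\S)/S
      [5,6] "a" : S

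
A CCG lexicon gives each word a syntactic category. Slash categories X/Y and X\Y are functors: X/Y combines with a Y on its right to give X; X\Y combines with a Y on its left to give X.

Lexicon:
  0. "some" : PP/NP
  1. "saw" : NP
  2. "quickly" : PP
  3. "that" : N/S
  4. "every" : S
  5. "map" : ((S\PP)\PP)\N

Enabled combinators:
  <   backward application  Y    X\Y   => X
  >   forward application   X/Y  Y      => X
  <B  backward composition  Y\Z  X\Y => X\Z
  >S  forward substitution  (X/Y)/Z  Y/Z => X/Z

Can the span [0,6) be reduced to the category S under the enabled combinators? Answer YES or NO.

YES

[0,6] S   <
  [0,2] PP   >
    [0,1] "some" : PP/NP
    [1,2] "saw" : NP
  [2,6] S\PP   <
    [2,3] "quickly" : PP
    [3,6] (S\PP)\PP   <
      [3,5] N   >
        [3,4] "that" : N/S
        [4,5] "every" : S
      [5,6] "map" : ((S\PP)\PP)\N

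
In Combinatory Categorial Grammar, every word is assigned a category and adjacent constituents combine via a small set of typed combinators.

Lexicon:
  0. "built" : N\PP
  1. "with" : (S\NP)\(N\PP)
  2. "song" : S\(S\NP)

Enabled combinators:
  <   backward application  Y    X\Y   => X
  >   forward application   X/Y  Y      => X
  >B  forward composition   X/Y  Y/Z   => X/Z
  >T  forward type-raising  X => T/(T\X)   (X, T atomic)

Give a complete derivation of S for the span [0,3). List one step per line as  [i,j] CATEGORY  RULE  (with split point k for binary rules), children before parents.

[0,3] S   <
  [0,2] S\NP   <
    [0,1] "built" : N\PP
    [1,2] "with" : (S\NP)\(N\PP)
  [2,3] "song" : S\(S\NP)

[0,1] N\PP  lex  "built"
[1,2] (S\NP)\(N\PP)  lex  "with"
[0,2] S\NP  <  k=1
[2,3] S\(S\NP)  lex  "song"
[0,3] S  <  k=2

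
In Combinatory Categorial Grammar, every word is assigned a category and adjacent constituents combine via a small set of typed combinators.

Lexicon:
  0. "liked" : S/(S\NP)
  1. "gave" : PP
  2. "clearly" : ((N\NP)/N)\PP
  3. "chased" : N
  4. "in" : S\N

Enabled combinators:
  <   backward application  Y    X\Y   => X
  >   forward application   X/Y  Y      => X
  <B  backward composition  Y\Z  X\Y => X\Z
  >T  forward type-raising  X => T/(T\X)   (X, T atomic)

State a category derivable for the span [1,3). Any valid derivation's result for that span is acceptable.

[0,5] S   >
  [0,1] "liked" : S/(S\NP)
  [1,5] S\NP   <B
    [1,4] N\NP   >
      [1,3] (N\NP)/N   <
        [1,2] "gave" : PP
        [2,3] "clearly" : ((N\NP)/N)\PP
      [3,4] "chased" : N
    [4,5] "in" : S\N

(N\NP)/N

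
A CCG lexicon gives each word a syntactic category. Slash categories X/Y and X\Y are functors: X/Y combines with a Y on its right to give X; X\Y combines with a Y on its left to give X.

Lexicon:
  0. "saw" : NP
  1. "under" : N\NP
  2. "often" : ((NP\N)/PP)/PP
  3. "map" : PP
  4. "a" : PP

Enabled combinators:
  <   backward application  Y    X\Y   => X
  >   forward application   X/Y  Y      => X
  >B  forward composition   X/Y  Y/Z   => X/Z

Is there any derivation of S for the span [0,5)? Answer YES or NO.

NO

NP N\NP ((NP\N)/PP)/PP PP PP
CKY chart[0,5] = {NP}; S ∉ chart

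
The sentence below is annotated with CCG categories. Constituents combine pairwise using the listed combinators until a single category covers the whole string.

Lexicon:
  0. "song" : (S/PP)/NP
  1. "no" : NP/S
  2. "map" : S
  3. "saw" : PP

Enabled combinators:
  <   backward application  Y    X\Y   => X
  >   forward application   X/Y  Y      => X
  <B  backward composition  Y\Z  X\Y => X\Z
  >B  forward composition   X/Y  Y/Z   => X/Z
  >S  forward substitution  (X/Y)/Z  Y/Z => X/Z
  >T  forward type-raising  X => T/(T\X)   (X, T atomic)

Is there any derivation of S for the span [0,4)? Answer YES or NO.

[0,4] S   >
  [0,3] S/PP   >
    [0,1] "song" : (S/PP)/NP
    [1,3] NP   >
      [1,2] "no" : NP/S
      [2,3] "map" : S
  [3,4] "saw" : PP

YES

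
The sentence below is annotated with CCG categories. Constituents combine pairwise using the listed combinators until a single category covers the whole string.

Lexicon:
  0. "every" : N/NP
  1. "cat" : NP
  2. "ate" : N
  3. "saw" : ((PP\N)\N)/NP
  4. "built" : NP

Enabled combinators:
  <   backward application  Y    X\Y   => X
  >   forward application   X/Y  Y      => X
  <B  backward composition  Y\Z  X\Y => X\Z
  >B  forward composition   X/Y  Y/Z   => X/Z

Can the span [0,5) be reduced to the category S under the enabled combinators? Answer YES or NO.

N/NP NP N ((PP\N)\N)/NP NP
CKY chart[0,5] = {PP}; S ∉ chart

NO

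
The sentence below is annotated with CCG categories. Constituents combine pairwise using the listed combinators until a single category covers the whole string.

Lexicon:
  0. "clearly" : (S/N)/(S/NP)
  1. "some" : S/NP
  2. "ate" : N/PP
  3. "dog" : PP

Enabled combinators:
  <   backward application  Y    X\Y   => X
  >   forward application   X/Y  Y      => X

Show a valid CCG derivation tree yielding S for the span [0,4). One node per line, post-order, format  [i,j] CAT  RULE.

[0,4] S   >
  [0,2] S/N   >
    [0,1] "clearly" : (S/N)/(S/NP)
    [1,2] "some" : S/NP
  [2,4] N   >
    [2,3] "ate" : N/PP
    [3,4] "dog" : PP

[0,1] (S/N)/(S/NP)  lex  "clearly"
[1,2] S/NP  lex  "some"
[0,2] S/N  >  k=1
[2,3] N/PP  lex  "ate"
[3,4] PP  lex  "dog"
[2,4] N  >  k=3
[0,4] S  >  k=2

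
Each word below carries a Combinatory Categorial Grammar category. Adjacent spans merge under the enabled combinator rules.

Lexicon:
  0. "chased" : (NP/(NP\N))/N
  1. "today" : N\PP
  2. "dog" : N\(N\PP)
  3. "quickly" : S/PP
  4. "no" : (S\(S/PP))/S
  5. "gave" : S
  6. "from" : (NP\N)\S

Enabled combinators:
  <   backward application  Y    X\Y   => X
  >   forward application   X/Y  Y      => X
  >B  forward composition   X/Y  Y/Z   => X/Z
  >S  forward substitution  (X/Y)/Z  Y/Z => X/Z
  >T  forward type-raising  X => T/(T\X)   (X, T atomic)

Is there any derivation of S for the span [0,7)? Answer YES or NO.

(NP/(NP\N))/N N\PP N\(N\PP) S/PP (S\(S/PP))/S S (NP\N)\S
CKY chart[0,7] = {(NP/(NP\N))/(N\NP), N/(N\NP), NP, NP/(NP\NP), PP/(PP\NP), S/(S\NP)}; S ∉ chart

NO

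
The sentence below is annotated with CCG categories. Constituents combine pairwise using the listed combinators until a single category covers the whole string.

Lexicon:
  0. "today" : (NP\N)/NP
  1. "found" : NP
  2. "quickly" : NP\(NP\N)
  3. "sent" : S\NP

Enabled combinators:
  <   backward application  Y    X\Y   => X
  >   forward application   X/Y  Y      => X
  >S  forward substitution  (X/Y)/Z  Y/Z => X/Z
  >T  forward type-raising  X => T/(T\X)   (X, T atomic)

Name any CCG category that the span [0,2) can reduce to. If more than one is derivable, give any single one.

NP\N

[0,4] S   <
  [0,3] NP   <
    [0,2] NP\N   >
      [0,1] "today" : (NP\N)/NP
      [1,2] "found" : NP
    [2,3] "quickly" : NP\(NP\N)
  [3,4] "sent" : S\NP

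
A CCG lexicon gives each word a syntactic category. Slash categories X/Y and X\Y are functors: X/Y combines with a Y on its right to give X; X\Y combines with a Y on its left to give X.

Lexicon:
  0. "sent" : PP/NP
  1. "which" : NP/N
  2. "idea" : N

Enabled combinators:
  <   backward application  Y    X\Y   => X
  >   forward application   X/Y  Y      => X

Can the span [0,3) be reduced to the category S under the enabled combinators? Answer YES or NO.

NO

PP/NP NP/N N
CKY chart[0,3] = {PP}; S ∉ chart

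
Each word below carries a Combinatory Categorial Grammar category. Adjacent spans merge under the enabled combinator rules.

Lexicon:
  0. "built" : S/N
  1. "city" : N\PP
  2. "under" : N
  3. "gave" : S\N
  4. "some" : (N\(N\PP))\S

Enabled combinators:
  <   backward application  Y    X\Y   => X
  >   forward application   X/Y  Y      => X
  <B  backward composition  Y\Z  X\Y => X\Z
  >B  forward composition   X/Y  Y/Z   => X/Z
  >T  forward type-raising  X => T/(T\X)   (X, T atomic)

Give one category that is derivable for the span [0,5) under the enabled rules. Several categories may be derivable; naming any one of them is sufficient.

S

[0,5] S   >
  [0,1] "built" : S/N
  [1,5] N   <
    [1,2] "city" : N\PP
    [2,5] N\(N\PP)   <
      [2,4] S   <
        [2,3] "under" : N
        [3,4] "gave" : S\N
      [4,5] "some" : (N\(N\PP))\S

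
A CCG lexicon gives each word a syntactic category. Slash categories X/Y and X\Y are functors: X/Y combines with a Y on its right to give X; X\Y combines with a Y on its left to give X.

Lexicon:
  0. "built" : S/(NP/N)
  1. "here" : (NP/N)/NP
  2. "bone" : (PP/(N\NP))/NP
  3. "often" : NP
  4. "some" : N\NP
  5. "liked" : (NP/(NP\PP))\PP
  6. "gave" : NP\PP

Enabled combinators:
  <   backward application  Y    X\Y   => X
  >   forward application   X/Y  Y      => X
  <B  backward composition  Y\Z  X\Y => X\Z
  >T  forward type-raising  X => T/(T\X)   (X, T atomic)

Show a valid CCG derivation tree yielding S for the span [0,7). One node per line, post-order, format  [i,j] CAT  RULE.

[0,1] S/(NP/N)  lex  "built"
[1,2] (NP/N)/NP  lex  "here"
[2,3] (PP/(N\NP))/NP  lex  "bone"
[3,4] NP  lex  "often"
[2,4] PP/(N\NP)  >  k=3
[4,5] N\NP  lex  "some"
[2,5] PP  >  k=4
[5,6] (NP/(NP\PP))\PP  lex  "liked"
[2,6] NP/(NP\PP)  <  k=5
[6,7] NP\PP  lex  "gave"
[2,7] NP  >  k=6
[1,7] NP/N  >  k=2
[0,7] S  >  k=1

[0,7] S   >
  [0,1] "built" : S/(NP/N)
  [1,7] NP/N   >
    [1,2] "here" : (NP/N)/NP
    [2,7] NP   >
      [2,6] NP/(NP\PP)   <
        [2,5] PP   >
          [2,4] PP/(N\NP)   >
            [2,3] "bone" : (PP/(N\NP))/NP
            [3,4] "often" : NP
          [4,5] "some" : N\NP
        [5,6] "liked" : (NP/(NP\PP))\PP
      [6,7] "gave" : NP\PP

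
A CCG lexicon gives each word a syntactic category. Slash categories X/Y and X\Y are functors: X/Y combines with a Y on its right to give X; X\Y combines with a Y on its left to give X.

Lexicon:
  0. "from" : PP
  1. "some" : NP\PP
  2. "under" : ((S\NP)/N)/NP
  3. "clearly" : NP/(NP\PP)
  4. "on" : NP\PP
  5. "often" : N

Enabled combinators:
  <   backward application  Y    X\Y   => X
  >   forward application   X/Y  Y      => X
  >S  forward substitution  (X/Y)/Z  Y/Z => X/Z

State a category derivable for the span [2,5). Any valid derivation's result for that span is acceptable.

[0,6] S   <
  [0,2] NP   <
    [0,1] "from" : PP
    [1,2] "some" : NP\PP
  [2,6] S\NP   >
    [2,5] (S\NP)/N   >
      [2,3] "under" : ((S\NP)/N)/NP
      [3,5] NP   >
        [3,4] "clearly" : NP/(NP\PP)
        [4,5] "on" : NP\PP
    [5,6] "often" : N

(S\NP)/N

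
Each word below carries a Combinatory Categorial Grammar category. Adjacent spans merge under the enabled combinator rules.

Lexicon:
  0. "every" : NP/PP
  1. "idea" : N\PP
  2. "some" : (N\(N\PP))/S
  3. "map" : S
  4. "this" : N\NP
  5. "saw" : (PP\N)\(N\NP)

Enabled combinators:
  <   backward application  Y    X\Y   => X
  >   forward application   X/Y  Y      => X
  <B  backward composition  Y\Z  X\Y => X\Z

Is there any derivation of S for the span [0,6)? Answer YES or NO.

NO

NP/PP N\PP (N\(N\PP))/S S N\NP (PP\N)\(N\NP)
CKY chart[0,6] = {NP}; S ∉ chart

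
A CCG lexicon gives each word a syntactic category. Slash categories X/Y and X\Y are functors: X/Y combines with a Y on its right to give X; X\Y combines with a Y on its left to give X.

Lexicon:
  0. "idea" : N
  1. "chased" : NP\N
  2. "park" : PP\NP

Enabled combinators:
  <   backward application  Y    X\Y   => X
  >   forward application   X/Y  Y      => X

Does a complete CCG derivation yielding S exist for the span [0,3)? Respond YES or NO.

NO

N NP\N PP\NP
CKY chart[0,3] = {PP}; S ∉ chart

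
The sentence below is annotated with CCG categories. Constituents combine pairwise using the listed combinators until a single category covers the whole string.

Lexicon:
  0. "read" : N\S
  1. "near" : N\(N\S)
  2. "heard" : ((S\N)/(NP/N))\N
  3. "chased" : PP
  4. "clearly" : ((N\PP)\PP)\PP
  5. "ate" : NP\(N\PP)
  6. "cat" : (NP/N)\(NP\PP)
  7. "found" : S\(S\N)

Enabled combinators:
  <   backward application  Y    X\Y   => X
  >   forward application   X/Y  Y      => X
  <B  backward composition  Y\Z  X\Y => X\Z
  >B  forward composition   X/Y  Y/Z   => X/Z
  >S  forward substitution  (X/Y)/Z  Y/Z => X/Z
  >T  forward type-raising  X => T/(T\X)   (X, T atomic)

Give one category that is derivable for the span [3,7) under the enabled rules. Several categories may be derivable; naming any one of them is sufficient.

[0,8] S   <
  [0,7] S\N   >
    [0,3] (S\N)/(NP/N)   <
      [0,2] N   <
        [0,1] "read" : N\S
        [1,2] "near" : N\(N\S)
      [2,3] "heard" : ((S\N)/(NP/N))\N
    [3,7] NP/N   <
      [3,6] NP\PP   <B
        [3,5] (N\PP)\PP   <
          [3,4] "chased" : PP
          [4,5] "clearly" : ((N\PP)\PP)\PP
        [5,6] "ate" : NP\(N\PP)
      [6,7] "cat" : (NP/N)\(NP\PP)
  [7,8] "found" : S\(S\N)

NP/N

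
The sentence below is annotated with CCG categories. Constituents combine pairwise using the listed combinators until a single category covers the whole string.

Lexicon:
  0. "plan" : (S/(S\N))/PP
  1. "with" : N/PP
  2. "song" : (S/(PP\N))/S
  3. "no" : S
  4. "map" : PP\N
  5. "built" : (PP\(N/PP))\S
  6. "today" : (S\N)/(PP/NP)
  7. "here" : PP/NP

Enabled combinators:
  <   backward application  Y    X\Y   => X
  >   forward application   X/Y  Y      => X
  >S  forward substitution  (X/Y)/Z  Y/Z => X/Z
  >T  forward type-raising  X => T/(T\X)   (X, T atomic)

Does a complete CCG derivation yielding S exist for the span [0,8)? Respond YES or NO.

[0,8] S   >
  [0,6] S/(S\N)   >
    [0,1] "plan" : (S/(S\N))/PP
    [1,6] PP   <
      [1,2] "with" : N/PP
      [2,6] PP\(N/PP)   <
        [2,5] S   >
          [2,4] S/(PP\N)   >
            [2,3] "song" : (S/(PP\N))/S
            [3,4] "no" : S
          [4,5] "map" : PP\N
        [5,6] "built" : (PP\(N/PP))\S
  [6,8] S\N   >
    [6,7] "today" : (S\N)/(PP/NP)
    [7,8] "here" : PP/NP

YES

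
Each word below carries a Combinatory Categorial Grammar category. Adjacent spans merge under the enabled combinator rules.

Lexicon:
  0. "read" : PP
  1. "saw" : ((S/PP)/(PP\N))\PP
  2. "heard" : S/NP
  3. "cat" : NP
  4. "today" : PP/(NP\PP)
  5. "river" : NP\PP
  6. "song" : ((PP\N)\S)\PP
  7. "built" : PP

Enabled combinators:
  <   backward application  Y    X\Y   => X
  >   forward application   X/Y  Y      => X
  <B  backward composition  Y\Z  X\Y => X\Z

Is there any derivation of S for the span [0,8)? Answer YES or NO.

[0,8] S   >
  [0,7] S/PP   >
    [0,2] (S/PP)/(PP\N)   <
      [0,1] "read" : PP
      [1,2] "saw" : ((S/PP)/(PP\N))\PP
    [2,7] PP\N   <
      [2,4] S   >
        [2,3] "heard" : S/NP
        [3,4] "cat" : NP
      [4,7] (PP\N)\S   <
        [4,6] PP   >
          [4,5] "today" : PP/(NP\PP)
          [5,6] "river" : NP\PP
        [6,7] "song" : ((PP\N)\S)\PP
  [7,8] "built" : PP

YES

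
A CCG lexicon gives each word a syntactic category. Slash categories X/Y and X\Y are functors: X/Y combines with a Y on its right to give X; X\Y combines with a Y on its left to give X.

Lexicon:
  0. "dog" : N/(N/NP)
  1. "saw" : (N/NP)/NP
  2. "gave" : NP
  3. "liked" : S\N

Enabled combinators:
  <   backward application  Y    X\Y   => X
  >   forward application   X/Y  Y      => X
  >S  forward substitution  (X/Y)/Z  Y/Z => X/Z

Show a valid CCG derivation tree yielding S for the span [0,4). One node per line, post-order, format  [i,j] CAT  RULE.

[0,4] S   <
  [0,3] N   >
    [0,1] "dog" : N/(N/NP)
    [1,3] N/NP   >
      [1,2] "saw" : (N/NP)/NP
      [2,3] "gave" : NP
  [3,4] "liked" : S\N

[0,1] N/(N/NP)  lex  "dog"
[1,2] (N/NP)/NP  lex  "saw"
[2,3] NP  lex  "gave"
[1,3] N/NP  >  k=2
[0,3] N  >  k=1
[3,4] S\N  lex  "liked"
[0,4] S  <  k=3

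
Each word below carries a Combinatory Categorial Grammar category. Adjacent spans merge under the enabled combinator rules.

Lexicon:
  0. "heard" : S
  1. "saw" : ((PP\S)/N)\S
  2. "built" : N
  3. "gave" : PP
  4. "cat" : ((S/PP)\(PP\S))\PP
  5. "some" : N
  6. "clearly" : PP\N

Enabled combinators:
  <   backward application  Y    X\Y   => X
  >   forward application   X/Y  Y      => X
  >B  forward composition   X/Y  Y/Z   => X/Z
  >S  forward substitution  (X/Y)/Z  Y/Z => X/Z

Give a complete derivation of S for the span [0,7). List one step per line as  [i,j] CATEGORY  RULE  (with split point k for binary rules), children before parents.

[0,1] S  lex  "heard"
[1,2] ((PP\S)/N)\S  lex  "saw"
[0,2] (PP\S)/N  <  k=1
[2,3] N  lex  "built"
[0,3] PP\S  >  k=2
[3,4] PP  lex  "gave"
[4,5] ((S/PP)\(PP\S))\PP  lex  "cat"
[3,5] (S/PP)\(PP\S)  <  k=4
[0,5] S/PP  <  k=3
[5,6] N  lex  "some"
[6,7] PP\N  lex  "clearly"
[5,7] PP  <  k=6
[0,7] S  >  k=5

[0,7] S   >
  [0,5] S/PP   <
    [0,3] PP\S   >
      [0,2] (PP\S)/N   <
        [0,1] "heard" : S
        [1,2] "saw" : ((PP\S)/N)\S
      [2,3] "built" : N
    [3,5] (S/PP)\(PP\S)   <
      [3,4] "gave" : PP
      [4,5] "cat" : ((S/PP)\(PP\S))\PP
  [5,7] PP   <
    [5,6] "some" : N
    [6,7] "clearly" : PP\N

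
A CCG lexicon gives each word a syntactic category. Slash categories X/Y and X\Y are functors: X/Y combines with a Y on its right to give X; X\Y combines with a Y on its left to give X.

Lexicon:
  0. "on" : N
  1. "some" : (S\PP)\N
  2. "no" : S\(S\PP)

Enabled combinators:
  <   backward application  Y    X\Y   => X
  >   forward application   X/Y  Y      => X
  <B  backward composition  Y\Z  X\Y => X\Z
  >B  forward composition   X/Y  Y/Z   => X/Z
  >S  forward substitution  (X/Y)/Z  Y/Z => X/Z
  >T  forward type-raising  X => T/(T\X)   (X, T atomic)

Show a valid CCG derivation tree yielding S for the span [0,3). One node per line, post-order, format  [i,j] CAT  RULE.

[0,1] N  lex  "on"
[1,2] (S\PP)\N  lex  "some"
[0,2] S\PP  <  k=1
[2,3] S\(S\PP)  lex  "no"
[0,3] S  <  k=2

[0,3] S   <
  [0,2] S\PP   <
    [0,1] "on" : N
    [1,2] "some" : (S\PP)\N
  [2,3] "no" : S\(S\PP)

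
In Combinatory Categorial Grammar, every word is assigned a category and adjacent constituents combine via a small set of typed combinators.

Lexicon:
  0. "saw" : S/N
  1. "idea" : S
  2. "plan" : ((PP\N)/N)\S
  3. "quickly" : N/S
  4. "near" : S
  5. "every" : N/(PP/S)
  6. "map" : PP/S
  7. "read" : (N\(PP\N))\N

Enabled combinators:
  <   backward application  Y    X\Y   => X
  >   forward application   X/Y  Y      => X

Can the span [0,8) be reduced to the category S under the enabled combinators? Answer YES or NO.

[0,8] S   >
  [0,1] "saw" : S/N
  [1,8] N   <
    [1,5] PP\N   >
      [1,3] (PP\N)/N   <
        [1,2] "idea" : S
        [2,3] "plan" : ((PP\N)/N)\S
      [3,5] N   >
        [3,4] "quickly" : N/S
        [4,5] "near" : S
    [5,8] N\(PP\N)   <
      [5,7] N   >
        [5,6] "every" : N/(PP/S)
        [6,7] "map" : PP/S
      [7,8] "read" : (N\(PP\N))\N

YES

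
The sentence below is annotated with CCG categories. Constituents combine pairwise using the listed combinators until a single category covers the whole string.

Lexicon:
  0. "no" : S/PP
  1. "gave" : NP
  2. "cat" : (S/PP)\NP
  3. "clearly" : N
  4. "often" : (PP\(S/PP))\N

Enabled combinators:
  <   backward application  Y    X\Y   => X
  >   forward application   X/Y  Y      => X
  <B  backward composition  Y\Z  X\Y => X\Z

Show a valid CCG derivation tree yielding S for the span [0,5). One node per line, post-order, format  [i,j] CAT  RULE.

[0,5] S   >
  [0,1] "no" : S/PP
  [1,5] PP   <
    [1,3] S/PP   <
      [1,2] "gave" : NP
      [2,3] "cat" : (S/PP)\NP
    [3,5] PP\(S/PP)   <
      [3,4] "clearly" : N
      [4,5] "often" : (PP\(S/PP))\N

[0,1] S/PP  lex  "no"
[1,2] NP  lex  "gave"
[2,3] (S/PP)\NP  lex  "cat"
[1,3] S/PP  <  k=2
[3,4] N  lex  "clearly"
[4,5] (PP\(S/PP))\N  lex  "often"
[3,5] PP\(S/PP)  <  k=4
[1,5] PP  <  k=3
[0,5] S  >  k=1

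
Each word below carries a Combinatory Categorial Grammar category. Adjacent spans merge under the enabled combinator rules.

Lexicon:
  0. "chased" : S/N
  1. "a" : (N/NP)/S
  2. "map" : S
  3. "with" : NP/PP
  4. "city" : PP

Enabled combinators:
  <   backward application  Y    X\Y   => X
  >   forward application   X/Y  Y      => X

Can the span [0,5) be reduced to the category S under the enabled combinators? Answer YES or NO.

[0,5] S   >
  [0,1] "chased" : S/N
  [1,5] N   >
    [1,3] N/NP   >
      [1,2] "a" : (N/NP)/S
      [2,3] "map" : S
    [3,5] NP   >
      [3,4] "with" : NP/PP
      [4,5] "city" : PP

YES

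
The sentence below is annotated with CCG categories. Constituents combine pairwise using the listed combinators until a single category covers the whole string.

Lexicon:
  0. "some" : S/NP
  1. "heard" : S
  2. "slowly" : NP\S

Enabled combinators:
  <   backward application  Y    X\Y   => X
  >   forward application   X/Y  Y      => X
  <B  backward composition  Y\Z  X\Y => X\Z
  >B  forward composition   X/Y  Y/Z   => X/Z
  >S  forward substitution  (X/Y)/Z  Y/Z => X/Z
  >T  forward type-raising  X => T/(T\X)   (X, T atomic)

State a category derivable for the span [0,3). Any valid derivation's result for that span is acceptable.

[0,3] S   >
  [0,1] "some" : S/NP
  [1,3] NP   <
    [1,2] "heard" : S
    [2,3] "slowly" : NP\S

S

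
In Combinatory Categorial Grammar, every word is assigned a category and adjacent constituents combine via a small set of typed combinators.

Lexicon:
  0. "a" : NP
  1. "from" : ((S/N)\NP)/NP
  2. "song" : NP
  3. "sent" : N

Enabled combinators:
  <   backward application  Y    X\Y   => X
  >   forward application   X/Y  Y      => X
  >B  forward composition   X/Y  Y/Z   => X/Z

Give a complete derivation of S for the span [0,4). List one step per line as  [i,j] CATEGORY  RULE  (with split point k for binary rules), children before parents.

[0,1] NP  lex  "a"
[1,2] ((S/N)\NP)/NP  lex  "from"
[2,3] NP  lex  "song"
[1,3] (S/N)\NP  >  k=2
[0,3] S/N  <  k=1
[3,4] N  lex  "sent"
[0,4] S  >  k=3

[0,4] S   >
  [0,3] S/N   <
    [0,1] "a" : NP
    [1,3] (S/N)\NP   >
      [1,2] "from" : ((S/N)\NP)/NP
      [2,3] "song" : NP
  [3,4] "sent" : N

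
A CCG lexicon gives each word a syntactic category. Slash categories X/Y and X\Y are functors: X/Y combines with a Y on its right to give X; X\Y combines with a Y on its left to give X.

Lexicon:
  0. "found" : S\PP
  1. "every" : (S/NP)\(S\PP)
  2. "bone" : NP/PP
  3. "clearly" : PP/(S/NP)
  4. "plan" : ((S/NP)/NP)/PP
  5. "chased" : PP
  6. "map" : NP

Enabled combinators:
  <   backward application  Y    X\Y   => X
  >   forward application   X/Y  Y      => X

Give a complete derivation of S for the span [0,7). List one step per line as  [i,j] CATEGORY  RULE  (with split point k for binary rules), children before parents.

[0,1] S\PP  lex  "found"
[1,2] (S/NP)\(S\PP)  lex  "every"
[0,2] S/NP  <  k=1
[2,3] NP/PP  lex  "bone"
[3,4] PP/(S/NP)  lex  "clearly"
[4,5] ((S/NP)/NP)/PP  lex  "plan"
[5,6] PP  lex  "chased"
[4,6] (S/NP)/NP  >  k=5
[6,7] NP  lex  "map"
[4,7] S/NP  >  k=6
[3,7] PP  >  k=4
[2,7] NP  >  k=3
[0,7] S  >  k=2

[0,7] S   >
  [0,2] S/NP   <
    [0,1] "found" : S\PP
    [1,2] "every" : (S/NP)\(S\PP)
  [2,7] NP   >
    [2,3] "bone" : NP/PP
    [3,7] PP   >
      [3,4] "clearly" : PP/(S/NP)
      [4,7] S/NP   >
        [4,6] (S/NP)/NP   >
          [4,5] "plan" : ((S/NP)/NP)/PP
          [5,6] "chased" : PP
        [6,7] "map" : NP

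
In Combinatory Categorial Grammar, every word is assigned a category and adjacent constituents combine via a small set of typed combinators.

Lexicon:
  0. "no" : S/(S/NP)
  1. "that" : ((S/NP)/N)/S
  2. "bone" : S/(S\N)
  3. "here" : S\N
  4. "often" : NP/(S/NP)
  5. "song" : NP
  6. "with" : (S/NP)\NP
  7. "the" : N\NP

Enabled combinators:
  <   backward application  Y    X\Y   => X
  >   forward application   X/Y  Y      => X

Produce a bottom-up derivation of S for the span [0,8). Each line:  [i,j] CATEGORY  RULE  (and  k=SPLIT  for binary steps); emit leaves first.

[0,8] S   >
  [0,1] "no" : S/(S/NP)
  [1,8] S/NP   >
    [1,4] (S/NP)/N   >
      [1,2] "that" : ((S/NP)/N)/S
      [2,4] S   >
        [2,3] "bone" : S/(S\N)
        [3,4] "here" : S\N
    [4,8] N   <
      [4,7] NP   >
        [4,5] "often" : NP/(S/NP)
        [5,7] S/NP   <
          [5,6] "song" : NP
          [6,7] "with" : (S/NP)\NP
      [7,8] "the" : N\NP

[0,1] S/(S/NP)  lex  "no"
[1,2] ((S/NP)/N)/S  lex  "that"
[2,3] S/(S\N)  lex  "bone"
[3,4] S\N  lex  "here"
[2,4] S  >  k=3
[1,4] (S/NP)/N  >  k=2
[4,5] NP/(S/NP)  lex  "often"
[5,6] NP  lex  "song"
[6,7] (S/NP)\NP  lex  "with"
[5,7] S/NP  <  k=6
[4,7] NP  >  k=5
[7,8] N\NP  lex  "the"
[4,8] N  <  k=7
[1,8] S/NP  >  k=4
[0,8] S  >  k=1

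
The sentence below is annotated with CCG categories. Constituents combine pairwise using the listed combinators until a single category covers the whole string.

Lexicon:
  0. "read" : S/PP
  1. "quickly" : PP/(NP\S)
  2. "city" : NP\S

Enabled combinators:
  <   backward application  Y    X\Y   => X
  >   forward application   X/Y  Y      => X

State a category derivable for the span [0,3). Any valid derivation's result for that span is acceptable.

S

[0,3] S   >
  [0,1] "read" : S/PP
  [1,3] PP   >
    [1,2] "quickly" : PP/(NP\S)
    [2,3] "city" : NP\S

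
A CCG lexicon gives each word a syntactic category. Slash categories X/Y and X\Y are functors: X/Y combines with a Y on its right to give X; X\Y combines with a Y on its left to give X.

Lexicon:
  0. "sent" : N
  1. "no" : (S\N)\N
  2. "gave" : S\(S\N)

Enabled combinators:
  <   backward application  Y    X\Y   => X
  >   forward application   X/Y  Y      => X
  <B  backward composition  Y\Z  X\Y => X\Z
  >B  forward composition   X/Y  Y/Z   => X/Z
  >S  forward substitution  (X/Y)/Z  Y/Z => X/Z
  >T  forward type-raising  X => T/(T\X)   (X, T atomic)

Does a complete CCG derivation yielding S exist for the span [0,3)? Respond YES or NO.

[0,3] S   <
  [0,2] S\N   <
    [0,1] "sent" : N
    [1,2] "no" : (S\N)\N
  [2,3] "gave" : S\(S\N)

YES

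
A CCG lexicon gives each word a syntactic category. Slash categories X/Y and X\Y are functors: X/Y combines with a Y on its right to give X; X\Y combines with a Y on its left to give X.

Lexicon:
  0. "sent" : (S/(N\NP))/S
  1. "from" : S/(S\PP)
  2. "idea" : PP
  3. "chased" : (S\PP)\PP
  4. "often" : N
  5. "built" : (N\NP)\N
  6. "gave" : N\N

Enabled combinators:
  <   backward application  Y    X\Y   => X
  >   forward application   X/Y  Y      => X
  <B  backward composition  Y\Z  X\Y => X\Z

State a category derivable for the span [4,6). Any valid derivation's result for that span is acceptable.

[0,7] S   >
  [0,4] S/(N\NP)   >
    [0,1] "sent" : (S/(N\NP))/S
    [1,4] S   >
      [1,2] "from" : S/(S\PP)
      [2,4] S\PP   <
        [2,3] "idea" : PP
        [3,4] "chased" : (S\PP)\PP
  [4,7] N\NP   <B
    [4,6] N\NP   <
      [4,5] "often" : N
      [5,6] "built" : (N\NP)\N
    [6,7] "gave" : N\N

N\NP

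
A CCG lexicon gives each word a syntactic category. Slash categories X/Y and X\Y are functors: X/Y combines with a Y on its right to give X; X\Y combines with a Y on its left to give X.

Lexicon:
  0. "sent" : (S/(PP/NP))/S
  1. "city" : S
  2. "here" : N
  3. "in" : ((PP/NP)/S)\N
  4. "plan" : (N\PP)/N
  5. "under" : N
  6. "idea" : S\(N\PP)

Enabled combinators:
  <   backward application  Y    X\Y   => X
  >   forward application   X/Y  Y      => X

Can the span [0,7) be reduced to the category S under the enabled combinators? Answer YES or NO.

[0,7] S   >
  [0,2] S/(PP/NP)   >
    [0,1] "sent" : (S/(PP/NP))/S
    [1,2] "city" : S
  [2,7] PP/NP   >
    [2,4] (PP/NP)/S   <
      [2,3] "here" : N
      [3,4] "in" : ((PP/NP)/S)\N
    [4,7] S   <
      [4,6] N\PP   >
        [4,5] "plan" : (N\PP)/N
        [5,6] "under" : N
      [6,7] "idea" : S\(N\PP)

YES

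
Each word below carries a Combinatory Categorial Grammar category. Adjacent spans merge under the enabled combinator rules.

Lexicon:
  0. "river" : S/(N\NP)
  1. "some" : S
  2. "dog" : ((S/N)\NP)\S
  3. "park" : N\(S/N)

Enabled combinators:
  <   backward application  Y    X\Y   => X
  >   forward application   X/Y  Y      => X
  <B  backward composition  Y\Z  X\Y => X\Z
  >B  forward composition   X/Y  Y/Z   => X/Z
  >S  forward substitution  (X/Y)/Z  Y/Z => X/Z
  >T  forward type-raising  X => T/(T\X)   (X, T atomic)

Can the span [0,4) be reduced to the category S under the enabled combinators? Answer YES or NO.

YES

[0,4] S   >
  [0,1] "river" : S/(N\NP)
  [1,4] N\NP   <B
    [1,3] (S/N)\NP   <
      [1,2] "some" : S
      [2,3] "dog" : ((S/N)\NP)\S
    [3,4] "park" : N\(S/N)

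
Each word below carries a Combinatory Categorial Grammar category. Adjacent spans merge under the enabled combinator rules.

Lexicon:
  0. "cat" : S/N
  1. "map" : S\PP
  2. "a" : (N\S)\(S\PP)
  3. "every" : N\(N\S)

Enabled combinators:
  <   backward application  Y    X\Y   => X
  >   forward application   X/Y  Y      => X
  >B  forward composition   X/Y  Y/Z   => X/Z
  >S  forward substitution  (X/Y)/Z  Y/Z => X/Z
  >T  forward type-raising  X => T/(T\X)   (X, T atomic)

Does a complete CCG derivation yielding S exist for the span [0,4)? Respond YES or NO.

[0,4] S   >
  [0,1] "cat" : S/N
  [1,4] N   <
    [1,3] N\S   <
      [1,2] "map" : S\PP
      [2,3] "a" : (N\S)\(S\PP)
    [3,4] "every" : N\(N\S)

YES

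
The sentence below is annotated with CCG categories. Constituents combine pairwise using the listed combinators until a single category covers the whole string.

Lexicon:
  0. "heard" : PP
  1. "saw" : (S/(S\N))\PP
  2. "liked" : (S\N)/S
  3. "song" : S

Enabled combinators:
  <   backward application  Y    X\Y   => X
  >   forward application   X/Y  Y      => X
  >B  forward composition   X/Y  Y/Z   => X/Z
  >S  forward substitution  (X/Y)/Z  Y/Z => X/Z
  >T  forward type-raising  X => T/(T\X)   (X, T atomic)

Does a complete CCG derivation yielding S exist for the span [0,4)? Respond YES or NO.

[0,4] S   >
  [0,2] S/(S\N)   <
    [0,1] "heard" : PP
    [1,2] "saw" : (S/(S\N))\PP
  [2,4] S\N   >
    [2,3] "liked" : (S\N)/S
    [3,4] "song" : S

YES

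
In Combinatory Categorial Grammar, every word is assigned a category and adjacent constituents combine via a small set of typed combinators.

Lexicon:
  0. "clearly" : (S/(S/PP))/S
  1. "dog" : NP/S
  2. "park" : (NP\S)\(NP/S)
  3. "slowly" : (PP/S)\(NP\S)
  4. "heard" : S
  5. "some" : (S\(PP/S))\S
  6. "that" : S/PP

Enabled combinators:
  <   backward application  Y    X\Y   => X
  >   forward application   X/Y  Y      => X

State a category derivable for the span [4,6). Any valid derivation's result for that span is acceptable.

S\(PP/S)

[0,7] S   >
  [0,6] S/(S/PP)   >
    [0,1] "clearly" : (S/(S/PP))/S
    [1,6] S   <
      [1,4] PP/S   <
        [1,3] NP\S   <
          [1,2] "dog" : NP/S
          [2,3] "park" : (NP\S)\(NP/S)
        [3,4] "slowly" : (PP/S)\(NP\S)
      [4,6] S\(PP/S)   <
        [4,5] "heard" : S
        [5,6] "some" : (S\(PP/S))\S
  [6,7] "that" : S/PP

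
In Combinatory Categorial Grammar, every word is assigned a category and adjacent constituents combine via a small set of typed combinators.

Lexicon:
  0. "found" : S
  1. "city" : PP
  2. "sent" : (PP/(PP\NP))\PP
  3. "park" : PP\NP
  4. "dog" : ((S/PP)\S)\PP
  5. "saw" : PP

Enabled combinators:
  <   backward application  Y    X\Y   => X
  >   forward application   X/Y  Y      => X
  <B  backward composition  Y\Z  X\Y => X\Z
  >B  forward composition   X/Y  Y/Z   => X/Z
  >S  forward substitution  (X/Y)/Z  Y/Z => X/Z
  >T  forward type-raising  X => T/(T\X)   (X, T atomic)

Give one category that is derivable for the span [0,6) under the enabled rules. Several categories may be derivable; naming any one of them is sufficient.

S

[0,6] S   >
  [0,5] S/PP   <
    [0,1] "found" : S
    [1,5] (S/PP)\S   <
      [1,4] PP   >
        [1,3] PP/(PP\NP)   <
          [1,2] "city" : PP
          [2,3] "sent" : (PP/(PP\NP))\PP
        [3,4] "park" : PP\NP
      [4,5] "dog" : ((S/PP)\S)\PP
  [5,6] "saw" : PP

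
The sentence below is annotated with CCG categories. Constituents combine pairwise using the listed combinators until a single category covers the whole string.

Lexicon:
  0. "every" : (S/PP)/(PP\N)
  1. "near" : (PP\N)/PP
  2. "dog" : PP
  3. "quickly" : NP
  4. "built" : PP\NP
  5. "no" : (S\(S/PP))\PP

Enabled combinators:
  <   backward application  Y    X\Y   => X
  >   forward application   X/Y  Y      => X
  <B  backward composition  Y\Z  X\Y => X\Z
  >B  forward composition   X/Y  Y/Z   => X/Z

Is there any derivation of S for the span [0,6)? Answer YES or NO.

[0,6] S   <
  [0,3] S/PP   >
    [0,1] "every" : (S/PP)/(PP\N)
    [1,3] PP\N   >
      [1,2] "near" : (PP\N)/PP
      [2,3] "dog" : PP
  [3,6] S\(S/PP)   <
    [3,5] PP   <
      [3,4] "quickly" : NP
      [4,5] "built" : PP\NP
    [5,6] "no" : (S\(S/PP))\PP

YES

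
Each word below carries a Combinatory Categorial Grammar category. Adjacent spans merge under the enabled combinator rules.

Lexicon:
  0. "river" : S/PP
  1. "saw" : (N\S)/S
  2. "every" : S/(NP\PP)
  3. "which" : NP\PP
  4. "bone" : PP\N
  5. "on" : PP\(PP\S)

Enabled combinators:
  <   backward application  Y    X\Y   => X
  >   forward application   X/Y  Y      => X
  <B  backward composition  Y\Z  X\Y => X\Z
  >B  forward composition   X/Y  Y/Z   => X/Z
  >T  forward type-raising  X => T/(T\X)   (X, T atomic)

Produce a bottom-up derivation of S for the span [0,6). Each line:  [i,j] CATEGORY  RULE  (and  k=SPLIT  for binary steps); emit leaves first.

[0,6] S   >
  [0,1] "river" : S/PP
  [1,6] PP   <
    [1,5] PP\S   <B
      [1,4] N\S   >
        [1,2] "saw" : (N\S)/S
        [2,4] S   >
          [2,3] "every" : S/(NP\PP)
          [3,4] "which" : NP\PP
      [4,5] "bone" : PP\N
    [5,6] "on" : PP\(PP\S)

[0,1] S/PP  lex  "river"
[1,2] (N\S)/S  lex  "saw"
[2,3] S/(NP\PP)  lex  "every"
[3,4] NP\PP  lex  "which"
[2,4] S  >  k=3
[1,4] N\S  >  k=2
[4,5] PP\N  lex  "bone"
[1,5] PP\S  <B  k=4
[5,6] PP\(PP\S)  lex  "on"
[1,6] PP  <  k=5
[0,6] S  >  k=1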